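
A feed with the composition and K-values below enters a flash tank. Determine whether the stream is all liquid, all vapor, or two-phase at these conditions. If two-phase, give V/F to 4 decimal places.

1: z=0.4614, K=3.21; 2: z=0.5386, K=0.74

all vapor

ΣzᵢKᵢ = 1.8797; Σzᵢ/Kᵢ = 0.8716.
Since Σzᵢ/Kᵢ < 1 the mixture is above its dew point — single vapor phase.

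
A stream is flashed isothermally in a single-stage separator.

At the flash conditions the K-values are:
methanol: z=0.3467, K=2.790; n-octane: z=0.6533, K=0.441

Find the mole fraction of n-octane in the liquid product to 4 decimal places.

x_n-octane = 0.7620

Binary case is linear: z₁(K₁−1)(1+ψ(K₂−1)) + z₂(K₂−1)(1+ψ(K₁−1)) = 0
⇒ ψ = [z₁(K₁−1)+z₂(K₂−1)] / [−(K₁−1)(K₂−1)] = 0.25540/1.00061 = 0.2552
Compositions from xᵢ = zᵢ/(1+ψ(Kᵢ−1)), yᵢ = Kᵢxᵢ:
  methanol: x = 0.2380, y = 0.6639
  n-octane: x = 0.7620, y = 0.3361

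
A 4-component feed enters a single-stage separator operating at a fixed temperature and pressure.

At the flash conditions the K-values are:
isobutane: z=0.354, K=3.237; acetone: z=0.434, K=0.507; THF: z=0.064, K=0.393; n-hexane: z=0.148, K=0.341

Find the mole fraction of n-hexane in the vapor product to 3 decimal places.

y_n-hexane = 0.066

Material balance + equilibrium reduce to Σ zᵢ(Kᵢ−1)/(1+V/F(Kᵢ−1)) = 0.
g(0) = ΣzᵢKᵢ − 1 = 0.442 and g(1) = 1 − Σzᵢ/Kᵢ = -0.562, so a root lies in (0, 1).
Iterate (Newton) starting at V/F = 0.5:
  V/F = 0.500: g = -0.1114, g' = -0.772 → V/F = 0.356
  V/F = 0.356: g = 0.0046, g' = -0.852 → V/F = 0.361
Converged at V/F = 0.361.
Compositions from xᵢ = zᵢ/(1+V/F(Kᵢ−1)), yᵢ = Kᵢxᵢ:
  isobutane: x = 0.196, y = 0.634
  acetone: x = 0.528, y = 0.268
  THF: x = 0.082, y = 0.032
  n-hexane: x = 0.194, y = 0.066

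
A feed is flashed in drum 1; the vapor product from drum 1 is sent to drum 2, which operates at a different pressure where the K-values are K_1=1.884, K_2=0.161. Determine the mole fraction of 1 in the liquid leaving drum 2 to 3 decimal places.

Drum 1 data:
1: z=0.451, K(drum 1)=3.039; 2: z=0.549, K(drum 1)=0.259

Drum 1:
Material balance + equilibrium reduce to Σ zᵢ(Kᵢ−1)/(1+ψ₁(Kᵢ−1)) = 0.
Feasibility: ΣzᵢKᵢ = 1.513, Σzᵢ/Kᵢ = 2.268 — both > 1, two phases present.
Newton–Raphson from ψ₁ = 0.5:
  ψ₁ = 0.500: g = -0.1909, g' = -1.220 → ψ₁ = 0.344
  ψ₁ = 0.344: g = -0.0050, g' = -1.191 → ψ₁ = 0.339
Converged at ψ₁ = 0.339.
Drum-1 compositions:
  1: x = 0.267, y = 0.810
  2: x = 0.733, y = 0.190
Drum-2 feed = drum-1 vapor: z₂ = (0.8100, 0.1900).
Drum 2:
Newton iteration, ψ₂⁰ = 0.5:
  ψ₂ = 0.500: g = 0.2220, g' = -0.701 → ψ₂ = 0.817
  ψ₂ = 0.817: g = -0.0903, g' = -1.562 → ψ₂ = 0.759
  ψ₂ = 0.759: g = -0.0100, g' = -1.240 → ψ₂ = 0.751
Converged at ψ₂ = 0.751.
  1: x = 0.487, y = 0.917
  2: x = 0.513, y = 0.083

x_1 (drum 2) = 0.487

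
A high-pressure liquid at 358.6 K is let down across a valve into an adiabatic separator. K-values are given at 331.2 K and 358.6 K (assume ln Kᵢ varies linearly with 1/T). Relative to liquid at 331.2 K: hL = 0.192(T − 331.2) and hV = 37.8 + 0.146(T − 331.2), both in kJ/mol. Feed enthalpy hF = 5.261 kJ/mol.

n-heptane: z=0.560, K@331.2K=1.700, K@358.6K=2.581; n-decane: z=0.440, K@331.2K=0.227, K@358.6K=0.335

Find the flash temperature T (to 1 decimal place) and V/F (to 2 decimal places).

Adiabatic flash: solve Rachford–Rice at each trial T, then check hF = ψ·hV(T) + (1−ψ)·hL(T).
  T = 331.2 K: K = (1.700, 0.227), RR gives ψ = 0.096, H_out = 3.624 kJ/mol
  T = 358.6 K: K = (2.581, 0.335), RR gives ψ = 0.564, H_out = 25.862 kJ/mol
  T = 344.9 K: K = (2.112, 0.278), RR gives ψ = 0.380, H_out = 16.750 kJ/mol
  T = 338.0 K: K = (1.898, 0.251), RR gives ψ = 0.258, H_out = 10.975 kJ/mol
  T = 334.6 K: K = (1.797, 0.239), RR gives ψ = 0.184, H_out = 7.576 kJ/mol
  T = 332.9 K: K = (1.748, 0.233), RR gives ψ = 0.142, H_out = 5.681 kJ/mol
  T = 332.0 K: K = (1.723, 0.230), RR gives ψ = 0.118, H_out = 4.614 kJ/mol
Linear interpolation between T = 332.0 (H_out = 4.614) and T = 332.9 (H_out = 5.681) on hF = 5.261 gives T ≈ 332.5 K, at which ψ = 0.13.

T = 332.5 K, V/F = 0.13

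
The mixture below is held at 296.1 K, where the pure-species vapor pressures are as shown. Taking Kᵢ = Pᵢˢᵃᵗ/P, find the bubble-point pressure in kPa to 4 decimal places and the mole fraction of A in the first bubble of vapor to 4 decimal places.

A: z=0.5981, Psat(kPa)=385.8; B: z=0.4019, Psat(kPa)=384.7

Pbub = 385.3579 kPa, y_A = 0.5988

At the bubble point ψ → 0, so ΣzᵢKᵢ = 1 with Kᵢ = Pᵢˢᵃᵗ/P ⇒ P = ΣzᵢPᵢˢᵃᵗ.
P = 0.5981·385.8 + 0.4019·384.7 = 385.3579 kPa
yᵢ = zᵢPᵢˢᵃᵗ/P ⇒ y_A = 0.5981·385.8/385.3579 = 0.5988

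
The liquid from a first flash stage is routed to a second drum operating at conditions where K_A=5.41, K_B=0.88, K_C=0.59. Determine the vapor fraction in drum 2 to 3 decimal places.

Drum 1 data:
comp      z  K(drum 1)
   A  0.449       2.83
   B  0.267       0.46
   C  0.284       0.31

Drum 1:
Material balance + equilibrium reduce to Σ zᵢ(Kᵢ−1)/(1+ψ₁(Kᵢ−1)) = 0.
Feasibility: ΣzᵢKᵢ = 1.482, Σzᵢ/Kᵢ = 1.655 — both > 1, two phases present.
Iterate (Newton) starting at ψ₁ = 0.38:
  ψ₁ = 0.380: g = 0.0376, g' = -0.895 → ψ₁ = 0.422
Converged at ψ₁ = 0.422.
Drum-1 compositions:
  A: x = 0.253, y = 0.717
  B: x = 0.346, y = 0.159
  C: x = 0.401, y = 0.124
Drum-2 feed = drum-1 liquid: z₂ = (0.2532, 0.3459, 0.4009).
Drum 2:
Newton–Raphson from ψ₂ = 0.47:
  ψ₂ = 0.470: g = 0.1159, g' = -0.631 → ψ₂ = 0.654
  ψ₂ = 0.654: g = 0.0180, g' = -0.458 → ψ₂ = 0.693
  ψ₂ = 0.693: g = 0.0004, g' = -0.437 → ψ₂ = 0.694
Converged at ψ₂ = 0.694.
  A: x = 0.062, y = 0.337
  B: x = 0.377, y = 0.332
  C: x = 0.560, y = 0.331

V/F (drum 2) = 0.694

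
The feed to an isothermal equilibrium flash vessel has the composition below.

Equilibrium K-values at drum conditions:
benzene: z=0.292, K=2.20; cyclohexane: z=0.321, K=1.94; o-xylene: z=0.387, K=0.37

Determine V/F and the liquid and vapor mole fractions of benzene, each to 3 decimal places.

V/F = 0.607, x_benzene = 0.169, y_benzene = 0.372

Rachford–Rice: g(V/F) = Σ zᵢ(Kᵢ−1)/(1+V/F(Kᵢ−1)) = 0.
Check two-phase: ΣzᵢKᵢ = 1.408 > 1 and Σzᵢ/Kᵢ = 1.344 > 1, so g(0) = 0.408 > 0 and g(1) = -0.344 < 0.
Iterate (Newton) starting at V/F = 0.5:
  V/F = 0.500: g = 0.0683, g' = -0.623 → V/F = 0.610
  V/F = 0.610: g = -0.0017, g' = -0.660 → V/F = 0.607
Converged at V/F = 0.607.
Compositions from xᵢ = zᵢ/(1+V/F(Kᵢ−1)), yᵢ = Kᵢxᵢ:
  benzene: x = 0.169, y = 0.372
  cyclohexane: x = 0.204, y = 0.396
  o-xylene: x = 0.627, y = 0.232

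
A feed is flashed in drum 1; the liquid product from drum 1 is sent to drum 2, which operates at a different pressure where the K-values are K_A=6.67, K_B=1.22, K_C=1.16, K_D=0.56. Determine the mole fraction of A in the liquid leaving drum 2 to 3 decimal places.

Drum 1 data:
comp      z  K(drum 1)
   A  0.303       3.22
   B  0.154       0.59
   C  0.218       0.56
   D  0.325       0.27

Drum 1:
Rachford–Rice: g(ψ₁) = Σ zᵢ(Kᵢ−1)/(1+ψ₁(Kᵢ−1)) = 0.
Check two-phase: ΣzᵢKᵢ = 1.276 > 1 and Σzᵢ/Kᵢ = 1.948 > 1, so g(0) = 0.276 > 0 and g(1) = -0.948 < 0.
Iterate (Newton) starting at ψ₁ = 0.5:
  ψ₁ = 0.500: g = -0.2572, g' = -0.875 → ψ₁ = 0.206
  ψ₁ = 0.206: g = 0.0078, g' = -1.025 → ψ₁ = 0.214
Converged at ψ₁ = 0.214.
Drum-1 compositions:
  A: x = 0.205, y = 0.662
  B: x = 0.169, y = 0.100
  C: x = 0.241, y = 0.135
  D: x = 0.385, y = 0.104
Drum-2 feed = drum-1 liquid: z₂ = (0.2055, 0.1688, 0.2406, 0.3851).
Drum 2:
Let ψ₂ = V/F and solve Σ zᵢ(Kᵢ−1)/(1+ψ₂(Kᵢ−1)) = 0.
g(0) = ΣzᵢKᵢ − 1 = 1.071 and g(1) = 1 − Σzᵢ/Kᵢ = -0.064, so a root lies in (0, 1).
Newton iteration, ψ₂⁰ = 0.6:
  ψ₂ = 0.600: g = 0.1024, g' = -0.490 → ψ₂ = 0.809
  ψ₂ = 0.809: g = 0.0111, g' = -0.402 → ψ₂ = 0.837
Converged at ψ₂ = 0.837.
  A: x = 0.036, y = 0.239
  B: x = 0.143, y = 0.174
  C: x = 0.212, y = 0.246
  D: x = 0.609, y = 0.341

x_A (drum 2) = 0.036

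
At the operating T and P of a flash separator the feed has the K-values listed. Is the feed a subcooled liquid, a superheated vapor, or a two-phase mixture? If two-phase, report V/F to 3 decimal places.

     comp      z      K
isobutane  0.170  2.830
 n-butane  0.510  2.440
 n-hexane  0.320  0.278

two-phase, V/F = 0.732

ΣzᵢKᵢ = 1.814; Σzᵢ/Kᵢ = 1.420.
Both exceed 1, so a two-phase solution exists.
Newton iteration, ψ⁰ = 0.5:
  ψ = 0.500: g = 0.2279, g' = -0.921 → ψ = 0.747
  ψ = 0.747: g = -0.0167, g' = -1.134 → ψ = 0.733
  ψ = 0.733: g = -0.0002, g' = -1.106 → ψ = 0.732
Converged at ψ = 0.732.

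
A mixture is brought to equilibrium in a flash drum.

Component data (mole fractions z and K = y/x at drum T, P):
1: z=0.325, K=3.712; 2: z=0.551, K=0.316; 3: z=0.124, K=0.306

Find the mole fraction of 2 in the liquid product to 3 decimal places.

x_2 = 0.651

Newton–Raphson from β = 0.5:
  β = 0.500: g = -0.3304, g' = -1.166 → β = 0.217
  β = 0.217: g = 0.0115, g' = -1.387 → β = 0.225
Converged at β = 0.225.
Compositions from xᵢ = zᵢ/(1+β(Kᵢ−1)), yᵢ = Kᵢxᵢ:
  1: x = 0.202, y = 0.749
  2: x = 0.651, y = 0.206
  3: x = 0.147, y = 0.045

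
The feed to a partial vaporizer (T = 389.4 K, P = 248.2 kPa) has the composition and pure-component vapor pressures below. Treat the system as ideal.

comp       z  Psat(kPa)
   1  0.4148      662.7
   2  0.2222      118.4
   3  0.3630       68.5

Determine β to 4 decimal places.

β = 0.2868

Raoult's law: Kᵢ = Pᵢˢᵃᵗ/P = Pᵢˢᵃᵗ/248.2.
  K_1 = 662.7/248.2 = 2.670024, K_2 = 118.4/248.2 = 0.477035, K_3 = 68.5/248.2 = 0.275987
Let β = V/F and solve Σ zᵢ(Kᵢ−1)/(1+β(Kᵢ−1)) = 0.
g(0) = ΣzᵢKᵢ − 1 = 0.3137 and g(1) = 1 − Σzᵢ/Kᵢ = -0.9364, so a root lies in (0, 1).
Iterate (Newton) starting at β = 0.5:
  β = 0.5000: g = -0.19178, g' = -0.9225 → β = 0.2921
  β = 0.2921: g = -0.00486, g' = -0.9133 → β = 0.2868
Converged at β = 0.2868.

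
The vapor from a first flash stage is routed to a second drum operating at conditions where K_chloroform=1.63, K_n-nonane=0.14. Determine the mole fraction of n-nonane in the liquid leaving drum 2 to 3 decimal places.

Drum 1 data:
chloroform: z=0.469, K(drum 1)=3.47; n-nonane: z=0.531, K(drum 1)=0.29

x_n-nonane (drum 2) = 0.423

Drum 1:
Material balance + equilibrium reduce to Σ zᵢ(Kᵢ−1)/(1+ψ₁(Kᵢ−1)) = 0.
Feasibility: ΣzᵢKᵢ = 1.781, Σzᵢ/Kᵢ = 1.966 — both > 1, two phases present.
Binary case is linear: z₁(K₁−1)(1+ψ₁(K₂−1)) + z₂(K₂−1)(1+ψ₁(K₁−1)) = 0
⇒ ψ₁ = [z₁(K₁−1)+z₂(K₂−1)] / [−(K₁−1)(K₂−1)] = 0.7814/1.7537 = 0.446
Drum-1 compositions:
  chloroform: x = 0.223, y = 0.775
  n-nonane: x = 0.777, y = 0.225
Drum-2 feed = drum-1 vapor: z₂ = (0.7747, 0.2253).
Drum 2:
Binary case is linear: z₁(K₁−1)(1+ψ₂(K₂−1)) + z₂(K₂−1)(1+ψ₂(K₁−1)) = 0
⇒ ψ₂ = [z₁(K₁−1)+z₂(K₂−1)] / [−(K₁−1)(K₂−1)] = 0.2944/0.5418 = 0.543
  chloroform: x = 0.577, y = 0.941
  n-nonane: x = 0.423, y = 0.059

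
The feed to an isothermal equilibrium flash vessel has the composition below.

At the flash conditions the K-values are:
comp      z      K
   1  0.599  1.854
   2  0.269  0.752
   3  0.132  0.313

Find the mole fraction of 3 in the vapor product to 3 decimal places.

Material balance + equilibrium reduce to Σ zᵢ(Kᵢ−1)/(1+ψ(Kᵢ−1)) = 0.
Check two-phase: ΣzᵢKᵢ = 1.354 > 1 and Σzᵢ/Kᵢ = 1.103 > 1, so g(0) = 0.354 > 0 and g(1) = -0.103 < 0.
Newton–Raphson from ψ = 0.39:
  ψ = 0.390: g = 0.1860, g' = -0.382 → ψ = 0.876
  ψ = 0.876: g = -0.0206, g' = -0.563 → ψ = 0.840
  ψ = 0.840: g = -0.0008, g' = -0.523 → ψ = 0.838
Converged at ψ = 0.838.
Compositions from xᵢ = zᵢ/(1+ψ(Kᵢ−1)), yᵢ = Kᵢxᵢ:
  1: x = 0.349, y = 0.647
  2: x = 0.340, y = 0.255
  3: x = 0.311, y = 0.097

y_3 = 0.097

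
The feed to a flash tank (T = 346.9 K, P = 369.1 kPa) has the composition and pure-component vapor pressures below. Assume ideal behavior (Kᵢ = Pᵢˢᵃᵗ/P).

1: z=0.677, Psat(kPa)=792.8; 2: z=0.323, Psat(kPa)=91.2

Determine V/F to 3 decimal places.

V/F = 0.618

Raoult's law: Kᵢ = Pᵢˢᵃᵗ/P = Pᵢˢᵃᵗ/369.1.
  K_1 = 792.8/369.1 = 2.14793, K_2 = 91.2/369.1 = 0.24709
Material balance + equilibrium reduce to Σ zᵢ(Kᵢ−1)/(1+V/F(Kᵢ−1)) = 0.
g(0) = ΣzᵢKᵢ − 1 = 0.534 and g(1) = 1 − Σzᵢ/Kᵢ = -0.622, so a root lies in (0, 1).
Binary case is linear: z₁(K₁−1)(1+V/F(K₂−1)) + z₂(K₂−1)(1+V/F(K₁−1)) = 0
⇒ V/F = [z₁(K₁−1)+z₂(K₂−1)] / [−(K₁−1)(K₂−1)] = 0.5340/0.8643 = 0.618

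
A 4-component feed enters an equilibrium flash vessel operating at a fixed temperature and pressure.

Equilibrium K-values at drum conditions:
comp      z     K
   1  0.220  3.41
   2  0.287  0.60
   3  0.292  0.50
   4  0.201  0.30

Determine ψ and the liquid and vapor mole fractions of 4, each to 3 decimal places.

ψ = 0.103, x_4 = 0.217, y_4 = 0.065

Rachford–Rice: g(ψ) = Σ zᵢ(Kᵢ−1)/(1+ψ(Kᵢ−1)) = 0.
Feasibility: ΣzᵢKᵢ = 1.129, Σzᵢ/Kᵢ = 1.797 — both > 1, two phases present.
Newton–Raphson from ψ = 0.56:
  ψ = 0.560: g = -0.3565, g' = -0.715 → ψ = 0.061
  ψ = 0.061: g = 0.0465, g' = -1.203 → ψ = 0.100
  ψ = 0.100: g = 0.0026, g' = -1.074 → ψ = 0.102
Converged at ψ = 0.103.
Compositions from xᵢ = zᵢ/(1+ψ(Kᵢ−1)), yᵢ = Kᵢxᵢ:
  1: x = 0.176, y = 0.602
  2: x = 0.299, y = 0.180
  3: x = 0.308, y = 0.154
  4: x = 0.217, y = 0.065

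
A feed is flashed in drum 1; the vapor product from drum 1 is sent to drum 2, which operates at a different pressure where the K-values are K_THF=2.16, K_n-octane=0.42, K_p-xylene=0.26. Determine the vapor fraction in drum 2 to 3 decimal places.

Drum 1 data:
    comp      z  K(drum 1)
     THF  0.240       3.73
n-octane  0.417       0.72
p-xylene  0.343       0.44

Drum 1:
Material balance + equilibrium reduce to Σ zᵢ(Kᵢ−1)/(1+ψ₁(Kᵢ−1)) = 0.
Check two-phase: ΣzᵢKᵢ = 1.346 > 1 and Σzᵢ/Kᵢ = 1.423 > 1, so g(0) = 0.346 > 0 and g(1) = -0.423 < 0.
Newton iteration, ψ₁⁰ = 0.51:
  ψ₁ = 0.510: g = -0.1312, g' = -0.568 → ψ₁ = 0.279
  ψ₁ = 0.279: g = 0.0177, g' = -0.766 → ψ₁ = 0.302
  ψ₁ = 0.302: g = 0.0004, g' = -0.732 → ψ₁ = 0.303
Converged at ψ₁ = 0.303.
Drum-1 compositions:
  THF: x = 0.131, y = 0.490
  n-octane: x = 0.456, y = 0.328
  p-xylene: x = 0.413, y = 0.182
Drum-2 feed = drum-1 vapor: z₂ = (0.4903, 0.3280, 0.1817).
Drum 2:
Iterate (Newton) starting at ψ₂ = 0.67:
  ψ₂ = 0.670: g = -0.2579, g' = -0.895 → ψ₂ = 0.382
  ψ₂ = 0.382: g = -0.0378, g' = -0.692 → ψ₂ = 0.327
Converged at ψ₂ = 0.327.
  THF: x = 0.355, y = 0.768
  n-octane: x = 0.405, y = 0.170
  p-xylene: x = 0.240, y = 0.062

V/F (drum 2) = 0.327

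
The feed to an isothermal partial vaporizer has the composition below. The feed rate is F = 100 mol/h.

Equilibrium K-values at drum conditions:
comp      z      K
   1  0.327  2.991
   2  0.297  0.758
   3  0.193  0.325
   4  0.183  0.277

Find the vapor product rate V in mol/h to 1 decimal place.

V = 29.7 mol/h

Rachford–Rice: g(β) = Σ zᵢ(Kᵢ−1)/(1+β(Kᵢ−1)) = 0.
Feasibility: ΣzᵢKᵢ = 1.317, Σzᵢ/Kᵢ = 1.756 — both > 1, two phases present.
Newton iteration, β⁰ = 0.5:
  β = 0.500: g = -0.1594, g' = -0.783 → β = 0.296
  β = 0.296: g = 0.0007, g' = -0.825 → β = 0.297
Converged at β = 0.297.
Then V = β·F = 0.2973·100 = 29.7 mol/h and L = F − V = 70.3 mol/h.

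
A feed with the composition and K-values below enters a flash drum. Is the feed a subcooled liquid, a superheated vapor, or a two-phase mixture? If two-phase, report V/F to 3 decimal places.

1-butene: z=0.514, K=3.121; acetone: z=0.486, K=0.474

two-phase, V/F = 0.748

ΣzᵢKᵢ = 1.835; Σzᵢ/Kᵢ = 1.190.
Both exceed 1, so a two-phase solution exists.
Let ψ = V/F and solve Σ zᵢ(Kᵢ−1)/(1+ψ(Kᵢ−1)) = 0.
Newton iteration, ψ⁰ = 0.35:
  ψ = 0.350: g = 0.3124, g' = -0.964 → ψ = 0.674
  ψ = 0.674: g = 0.0526, g' = -0.714 → ψ = 0.748
Converged at ψ = 0.748.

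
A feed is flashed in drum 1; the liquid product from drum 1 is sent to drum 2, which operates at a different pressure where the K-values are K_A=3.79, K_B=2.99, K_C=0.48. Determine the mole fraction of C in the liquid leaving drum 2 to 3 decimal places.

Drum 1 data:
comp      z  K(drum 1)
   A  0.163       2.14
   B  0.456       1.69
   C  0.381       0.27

x_C (drum 2) = 0.805

Drum 1:
Rachford–Rice: g(ψ₁) = Σ zᵢ(Kᵢ−1)/(1+ψ₁(Kᵢ−1)) = 0.
Check two-phase: ΣzᵢKᵢ = 1.222 > 1 and Σzᵢ/Kᵢ = 1.757 > 1, so g(0) = 0.222 > 0 and g(1) = -0.757 < 0.
Newton iteration, ψ₁⁰ = 0.55:
  ψ₁ = 0.550: g = -0.1224, g' = -0.761 → ψ₁ = 0.389
  ψ₁ = 0.389: g = -0.0117, g' = -0.633 → ψ₁ = 0.371
  ψ₁ = 0.371: g = -0.0001, g' = -0.624 → ψ₁ = 0.370
Converged at ψ₁ = 0.370.
Drum-1 compositions:
  A: x = 0.115, y = 0.245
  B: x = 0.363, y = 0.614
  C: x = 0.522, y = 0.141
Drum-2 feed = drum-1 liquid: z₂ = (0.1146, 0.3632, 0.5222).
Drum 2:
Rachford–Rice: g(ψ₂) = Σ zᵢ(Kᵢ−1)/(1+ψ₂(Kᵢ−1)) = 0.
g(0) = ΣzᵢKᵢ − 1 = 0.771 and g(1) = 1 − Σzᵢ/Kᵢ = -0.240, so a root lies in (0, 1).
Newton–Raphson from ψ₂ = 0.5:
  ψ₂ = 0.500: g = 0.1288, g' = -0.775 → ψ₂ = 0.666
  ψ₂ = 0.666: g = 0.0071, g' = -0.706 → ψ₂ = 0.676
Converged at ψ₂ = 0.676.
  A: x = 0.040, y = 0.150
  B: x = 0.155, y = 0.463
  C: x = 0.805, y = 0.387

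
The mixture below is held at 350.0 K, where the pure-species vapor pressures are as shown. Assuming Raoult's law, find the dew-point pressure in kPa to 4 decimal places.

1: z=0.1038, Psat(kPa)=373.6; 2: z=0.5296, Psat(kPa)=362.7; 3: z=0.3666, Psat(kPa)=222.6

At the dew point ψ → 1, so Σzᵢ/Kᵢ = 1 with Kᵢ = Pᵢˢᵃᵗ/P ⇒ 1/P = Σzᵢ/Pᵢˢᵃᵗ.
1/P = 0.1038/373.6 + 0.5296/362.7 + 0.3666/222.6 = 0.0033849 ⇒ P = 295.4299 kPa

Pdew = 295.4299 kPa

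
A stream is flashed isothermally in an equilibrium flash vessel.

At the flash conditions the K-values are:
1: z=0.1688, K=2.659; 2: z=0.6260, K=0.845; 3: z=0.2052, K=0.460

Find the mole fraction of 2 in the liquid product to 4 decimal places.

x_2 = 0.6421

Rachford–Rice: g(ψ) = Σ zᵢ(Kᵢ−1)/(1+ψ(Kᵢ−1)) = 0.
Feasibility: ΣzᵢKᵢ = 1.0722, Σzᵢ/Kᵢ = 1.2504 — both > 1, two phases present.
Newton–Raphson from ψ = 0.58:
  ψ = 0.5800: g = -0.12524, g' = -0.2657 → ψ = 0.1086
  ψ = 0.1086: g = 0.02089, g' = -0.4166 → ψ = 0.1587
  ψ = 0.1587: g = 0.00099, g' = -0.3785 → ψ = 0.1614
Converged at ψ = 0.1614.
Compositions from xᵢ = zᵢ/(1+ψ(Kᵢ−1)), yᵢ = Kᵢxᵢ:
  1: x = 0.1332, y = 0.3541
  2: x = 0.6421, y = 0.5425
  3: x = 0.2248, y = 0.1034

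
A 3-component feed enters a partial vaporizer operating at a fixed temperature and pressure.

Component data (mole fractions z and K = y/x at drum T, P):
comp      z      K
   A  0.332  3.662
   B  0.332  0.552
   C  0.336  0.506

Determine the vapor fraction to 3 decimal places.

ψ = 0.453

Let ψ = V/F and solve Σ zᵢ(Kᵢ−1)/(1+ψ(Kᵢ−1)) = 0.
Check two-phase: ΣzᵢKᵢ = 1.569 > 1 and Σzᵢ/Kᵢ = 1.356 > 1, so g(0) = 0.569 > 0 and g(1) = -0.356 < 0.
Iterate (Newton) starting at ψ = 0.47:
  ψ = 0.470: g = -0.0120, g' = -0.710 → ψ = 0.453
Converged at ψ = 0.453.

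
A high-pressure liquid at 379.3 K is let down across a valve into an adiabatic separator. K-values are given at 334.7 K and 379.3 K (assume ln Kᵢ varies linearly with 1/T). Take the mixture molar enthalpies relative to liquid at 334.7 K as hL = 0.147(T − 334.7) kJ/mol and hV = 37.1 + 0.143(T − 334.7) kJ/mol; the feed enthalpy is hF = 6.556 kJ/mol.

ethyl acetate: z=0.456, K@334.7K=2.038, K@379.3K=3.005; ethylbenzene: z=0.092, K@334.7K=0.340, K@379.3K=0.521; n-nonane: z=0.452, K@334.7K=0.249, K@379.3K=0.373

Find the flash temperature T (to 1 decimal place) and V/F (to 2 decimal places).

Adiabatic flash: solve Rachford–Rice at each trial T, then check hF = ψ·hV(T) + (1−ψ)·hL(T).
  T = 334.7 K: K = (2.038, 0.340, 0.249), RR gives ψ = 0.096, H_out = 3.551 kJ/mol
  T = 379.3 K: K = (3.005, 0.521, 0.373), RR gives ψ = 0.484, H_out = 24.416 kJ/mol
  T = 357.0 K: K = (2.505, 0.427, 0.309), RR gives ψ = 0.317, H_out = 15.006 kJ/mol
  T = 345.9 K: K = (2.268, 0.382, 0.278), RR gives ψ = 0.218, H_out = 9.734 kJ/mol
  T = 340.3 K: K = (2.152, 0.361, 0.263), RR gives ψ = 0.161, H_out = 6.785 kJ/mol
  T = 337.5 K: K = (2.095, 0.350, 0.256), RR gives ψ = 0.129, H_out = 5.209 kJ/mol
  T = 338.9 K: K = (2.123, 0.356, 0.260), RR gives ψ = 0.145, H_out = 6.007 kJ/mol
Linear interpolation between T = 338.9 (H_out = 6.007) and T = 340.3 (H_out = 6.785) on hF = 6.556 gives T ≈ 339.9 K, at which ψ = 0.16.

T = 339.9 K, V/F = 0.16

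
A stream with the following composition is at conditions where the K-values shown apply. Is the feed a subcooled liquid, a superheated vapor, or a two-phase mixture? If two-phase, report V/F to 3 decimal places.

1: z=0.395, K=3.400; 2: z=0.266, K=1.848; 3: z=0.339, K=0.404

two-phase, V/F = 0.891

ΣzᵢKᵢ = 1.972; Σzᵢ/Kᵢ = 1.099.
Both exceed 1, so a two-phase solution exists.
Newton iteration, ψ⁰ = 0.5:
  ψ = 0.500: g = 0.3015, g' = -0.809 → ψ = 0.873
  ψ = 0.873: g = 0.0149, g' = -0.824 → ψ = 0.891
Converged at ψ = 0.891.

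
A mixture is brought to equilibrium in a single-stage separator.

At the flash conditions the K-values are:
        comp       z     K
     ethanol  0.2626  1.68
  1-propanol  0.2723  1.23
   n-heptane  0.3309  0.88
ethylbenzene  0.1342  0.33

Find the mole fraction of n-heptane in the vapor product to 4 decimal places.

Let ψ = V/F and solve Σ zᵢ(Kᵢ−1)/(1+ψ(Kᵢ−1)) = 0.
Check two-phase: ΣzᵢKᵢ = 1.1116 > 1 and Σzᵢ/Kᵢ = 1.1604 > 1, so g(0) = 0.1116 > 0 and g(1) = -0.1604 < 0.
Newton iteration, ψ⁰ = 0.5:
  ψ = 0.5000: g = 0.01198, g' = -0.2208 → ψ = 0.5542
  ψ = 0.5542: g = -0.00032, g' = -0.2333 → ψ = 0.5529
Converged at ψ = 0.5528.
Compositions from xᵢ = zᵢ/(1+ψ(Kᵢ−1)), yᵢ = Kᵢxᵢ:
  ethanol: x = 0.1909, y = 0.3206
  1-propanol: x = 0.2416, y = 0.2971
  n-heptane: x = 0.3544, y = 0.3119
  ethylbenzene: x = 0.2132, y = 0.0703

y_n-heptane = 0.3119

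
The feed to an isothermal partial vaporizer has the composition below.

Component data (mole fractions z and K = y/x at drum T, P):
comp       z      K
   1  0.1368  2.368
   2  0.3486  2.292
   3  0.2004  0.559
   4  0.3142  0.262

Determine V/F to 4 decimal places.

Newton iteration, V/F⁰ = 0.5:
  V/F = 0.5000: g = -0.09610, g' = -0.7990 → V/F = 0.3797
  V/F = 0.3797: g = -0.00300, g' = -0.7593 → V/F = 0.3758
Converged at V/F = 0.3758.

V/F = 0.3758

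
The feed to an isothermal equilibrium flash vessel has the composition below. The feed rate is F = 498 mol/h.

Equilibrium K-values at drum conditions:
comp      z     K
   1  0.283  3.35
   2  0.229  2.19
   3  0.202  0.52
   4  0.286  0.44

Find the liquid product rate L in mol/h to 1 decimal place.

Let ψ = V/F and solve Σ zᵢ(Kᵢ−1)/(1+ψ(Kᵢ−1)) = 0.
Check two-phase: ΣzᵢKᵢ = 1.680 > 1 and Σzᵢ/Kᵢ = 1.228 > 1, so g(0) = 0.680 > 0 and g(1) = -0.228 < 0.
Iterate (Newton) starting at ψ = 0.5:
  ψ = 0.500: g = 0.1266, g' = -0.711 → ψ = 0.678
  ψ = 0.678: g = 0.0054, g' = -0.667 → ψ = 0.686
Converged at ψ = 0.686.
Then V = ψ·F = 0.6860·498 = 341.6 mol/h and L = F − V = 156.4 mol/h.

L = 156.4 mol/h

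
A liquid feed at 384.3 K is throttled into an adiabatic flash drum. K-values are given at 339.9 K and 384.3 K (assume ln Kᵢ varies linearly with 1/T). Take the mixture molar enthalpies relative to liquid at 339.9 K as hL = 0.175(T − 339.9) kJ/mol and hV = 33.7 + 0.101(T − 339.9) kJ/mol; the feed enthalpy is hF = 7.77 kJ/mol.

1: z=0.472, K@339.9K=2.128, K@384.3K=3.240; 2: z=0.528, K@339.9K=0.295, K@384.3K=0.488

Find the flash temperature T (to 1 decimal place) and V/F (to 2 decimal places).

T = 341.6 K, V/F = 0.22

Adiabatic flash: solve Rachford–Rice at each trial T, then check hF = ψ·hV(T) + (1−ψ)·hL(T).
  T = 339.9 K: K = (2.128, 0.295), RR gives ψ = 0.201, H_out = 6.788 kJ/mol
  T = 384.3 K: K = (3.240, 0.488), RR gives ψ = 0.686, H_out = 28.639 kJ/mol
  T = 362.1 K: K = (2.660, 0.385), RR gives ψ = 0.450, H_out = 18.304 kJ/mol
  T = 351.0 K: K = (2.388, 0.339), RR gives ψ = 0.333, H_out = 12.894 kJ/mol
  T = 345.4 K: K = (2.255, 0.316), RR gives ψ = 0.270, H_out = 9.935 kJ/mol
  T = 342.6 K: K = (2.190, 0.305), RR gives ψ = 0.236, H_out = 8.369 kJ/mol
  T = 341.2 K: K = (2.158, 0.300), RR gives ψ = 0.218, H_out = 7.558 kJ/mol
Linear interpolation between T = 341.2 (H_out = 7.558) and T = 342.6 (H_out = 8.369) on hF = 7.77 gives T ≈ 341.6 K, at which ψ = 0.22.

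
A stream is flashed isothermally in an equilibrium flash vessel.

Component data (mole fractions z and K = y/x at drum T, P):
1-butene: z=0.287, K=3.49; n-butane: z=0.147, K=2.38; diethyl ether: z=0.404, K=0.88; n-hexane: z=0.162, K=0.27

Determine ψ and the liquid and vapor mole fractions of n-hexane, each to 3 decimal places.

Rachford–Rice: g(ψ) = Σ zᵢ(Kᵢ−1)/(1+ψ(Kᵢ−1)) = 0.
Check two-phase: ΣzᵢKᵢ = 1.751 > 1 and Σzᵢ/Kᵢ = 1.203 > 1, so g(0) = 0.751 > 0 and g(1) = -0.203 < 0.
Iterate (Newton) starting at ψ = 0.4:
  ψ = 0.400: g = 0.2708, g' = -0.742 → ψ = 0.765
  ψ = 0.765: g = 0.0234, g' = -0.727 → ψ = 0.797
Converged at ψ = 0.797.
Compositions from xᵢ = zᵢ/(1+ψ(Kᵢ−1)), yᵢ = Kᵢxᵢ:
  1-butene: x = 0.096, y = 0.336
  n-butane: x = 0.070, y = 0.167
  diethyl ether: x = 0.447, y = 0.393
  n-hexane: x = 0.387, y = 0.105

ψ = 0.797, x_n-hexane = 0.387, y_n-hexane = 0.105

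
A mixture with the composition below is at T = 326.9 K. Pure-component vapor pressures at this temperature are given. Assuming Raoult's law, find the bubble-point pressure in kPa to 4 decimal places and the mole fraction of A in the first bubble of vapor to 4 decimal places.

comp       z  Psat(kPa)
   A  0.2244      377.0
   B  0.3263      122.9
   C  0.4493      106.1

Pbub = 172.3718 kPa, y_A = 0.4908

At the bubble point ψ → 0, so ΣzᵢKᵢ = 1 with Kᵢ = Pᵢˢᵃᵗ/P ⇒ P = ΣzᵢPᵢˢᵃᵗ.
P = 0.2244·377.0 + 0.3263·122.9 + 0.4493·106.1 = 172.3718 kPa
yᵢ = zᵢPᵢˢᵃᵗ/P ⇒ y_A = 0.2244·377.0/172.3718 = 0.4908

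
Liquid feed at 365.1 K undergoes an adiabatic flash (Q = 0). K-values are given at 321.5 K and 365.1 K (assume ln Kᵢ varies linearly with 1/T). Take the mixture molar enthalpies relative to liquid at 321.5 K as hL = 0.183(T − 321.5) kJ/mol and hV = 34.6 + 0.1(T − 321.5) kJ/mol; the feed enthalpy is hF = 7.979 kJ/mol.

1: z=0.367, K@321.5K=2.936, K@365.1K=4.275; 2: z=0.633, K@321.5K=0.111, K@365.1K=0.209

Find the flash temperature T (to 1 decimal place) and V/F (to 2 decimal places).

T = 336.1 K, V/F = 0.16

Adiabatic flash: solve Rachford–Rice at each trial T, then check hF = ψ·hV(T) + (1−ψ)·hL(T).
  T = 321.5 K: K = (2.936, 0.111), RR gives ψ = 0.086, H_out = 2.971 kJ/mol
  T = 365.1 K: K = (4.275, 0.209), RR gives ψ = 0.271, H_out = 16.365 kJ/mol
  T = 343.3 K: K = (3.585, 0.155), RR gives ψ = 0.190, H_out = 10.209 kJ/mol
  T = 332.4 K: K = (3.255, 0.132), RR gives ψ = 0.142, H_out = 6.784 kJ/mol
  T = 337.9 K: K = (3.420, 0.144), RR gives ψ = 0.167, H_out = 8.552 kJ/mol
  T = 335.1 K: K = (3.336, 0.138), RR gives ψ = 0.155, H_out = 7.663 kJ/mol
  T = 336.5 K: K = (3.378, 0.141), RR gives ψ = 0.161, H_out = 8.110 kJ/mol
Linear interpolation between T = 335.1 (H_out = 7.663) and T = 336.5 (H_out = 8.110) on hF = 7.979 gives T ≈ 336.1 K, at which ψ = 0.16.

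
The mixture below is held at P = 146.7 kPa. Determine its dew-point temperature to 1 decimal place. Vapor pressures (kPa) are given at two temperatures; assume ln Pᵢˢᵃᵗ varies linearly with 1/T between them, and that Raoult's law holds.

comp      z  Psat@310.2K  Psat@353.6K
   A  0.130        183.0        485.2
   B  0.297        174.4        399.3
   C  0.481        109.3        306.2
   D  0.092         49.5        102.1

Dew-point temperature: Σzᵢ·P/Pᵢˢᵃᵗ(T) = 1. Interpolate ln Pᵢˢᵃᵗ = aᵢ + bᵢ/T.
  T = 310.2 K: ΣzᵢP/Pᵢˢᵃᵗ = 1.2723
  T = 353.6 K: ΣzᵢP/Pᵢˢᵃᵗ = 0.5111
  T = 331.9 K: ΣzᵢP/Pᵢˢᵃᵗ = 0.7810
  T = 321.0 K: ΣzᵢP/Pᵢˢᵃᵗ = 0.9892
  T = 315.6 K: ΣzᵢP/Pᵢˢᵃᵗ = 1.1193
  T = 318.3 K: ΣzᵢP/Pᵢˢᵃᵗ = 1.0516
Interpolating between 318.3 K and 321.0 K gives T ≈ 320.5 K.

T = 320.5 K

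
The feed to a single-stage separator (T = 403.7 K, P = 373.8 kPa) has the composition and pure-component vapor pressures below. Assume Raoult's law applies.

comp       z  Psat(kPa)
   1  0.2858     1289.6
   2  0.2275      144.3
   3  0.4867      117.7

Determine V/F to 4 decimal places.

V/F = 0.1398

Raoult's law: Kᵢ = Pᵢˢᵃᵗ/P = Pᵢˢᵃᵗ/373.8.
  K_1 = 1289.6/373.8 = 3.449973, K_2 = 144.3/373.8 = 0.386035, K_3 = 117.7/373.8 = 0.314874
Rachford–Rice: g(V/F) = Σ zᵢ(Kᵢ−1)/(1+V/F(Kᵢ−1)) = 0.
Feasibility: ΣzᵢKᵢ = 1.2271, Σzᵢ/Kᵢ = 2.2179 — both > 1, two phases present.
Newton iteration, V/F⁰ = 0.69:
  V/F = 0.6900: g = -0.61451, g' = -1.3169 → V/F = 0.2234
  V/F = 0.2234: g = -0.10303, g' = -1.1502 → V/F = 0.1338
  V/F = 0.1338: g = 0.00806, g' = -1.3517 → V/F = 0.1398
Converged at V/F = 0.1398.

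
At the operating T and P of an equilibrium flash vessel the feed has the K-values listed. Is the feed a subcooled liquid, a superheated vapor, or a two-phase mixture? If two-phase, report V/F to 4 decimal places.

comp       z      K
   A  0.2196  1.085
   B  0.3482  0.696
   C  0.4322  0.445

ΣzᵢKᵢ = 0.6729; Σzᵢ/Kᵢ = 1.6739.
Since ΣzᵢKᵢ < 1 the mixture is below its bubble point — single liquid phase.

subcooled liquid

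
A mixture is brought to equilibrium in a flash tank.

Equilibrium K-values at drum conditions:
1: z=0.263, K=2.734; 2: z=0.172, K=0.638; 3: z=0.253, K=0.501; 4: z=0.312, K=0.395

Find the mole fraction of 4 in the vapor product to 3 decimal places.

y_4 = 0.130

Iterate (Newton) starting at V/F = 0.5:
  V/F = 0.500: g = -0.2706, g' = -0.607 → V/F = 0.054
  V/F = 0.054: g = 0.0284, g' = -0.873 → V/F = 0.087
  V/F = 0.087: g = 0.0009, g' = -0.817 → V/F = 0.088
Converged at V/F = 0.088.
Compositions from xᵢ = zᵢ/(1+V/F(Kᵢ−1)), yᵢ = Kᵢxᵢ:
  1: x = 0.228, y = 0.624
  2: x = 0.178, y = 0.113
  3: x = 0.265, y = 0.133
  4: x = 0.330, y = 0.130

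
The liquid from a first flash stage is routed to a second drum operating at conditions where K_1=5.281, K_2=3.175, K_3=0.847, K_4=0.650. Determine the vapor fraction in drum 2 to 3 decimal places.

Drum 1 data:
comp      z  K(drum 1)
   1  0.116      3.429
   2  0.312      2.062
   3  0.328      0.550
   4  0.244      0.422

V/F (drum 2) = 0.798

Drum 1:
Newton iteration, ψ₁⁰ = 0.57:
  ψ₁ = 0.570: g = -0.0843, g' = -0.558 → ψ₁ = 0.419
  ψ₁ = 0.419: g = 0.0009, g' = -0.579 → ψ₁ = 0.421
Converged at ψ₁ = 0.421.
Drum-1 compositions:
  1: x = 0.057, y = 0.197
  2: x = 0.216, y = 0.445
  3: x = 0.405, y = 0.223
  4: x = 0.322, y = 0.136
Drum-2 feed = drum-1 liquid: z₂ = (0.0574, 0.2157, 0.4046, 0.3224).
Drum 2:
Newton iteration, ψ₂⁰ = 0.5:
  ψ₂ = 0.500: g = 0.0991, g' = -0.410 → ψ₂ = 0.742
  ψ₂ = 0.742: g = 0.0161, g' = -0.294 → ψ₂ = 0.797
  ψ₂ = 0.797: g = 0.0004, g' = -0.279 → ψ₂ = 0.798
Converged at ψ₂ = 0.798.
  1: x = 0.013, y = 0.069
  2: x = 0.079, y = 0.250
  3: x = 0.461, y = 0.390
  4: x = 0.447, y = 0.291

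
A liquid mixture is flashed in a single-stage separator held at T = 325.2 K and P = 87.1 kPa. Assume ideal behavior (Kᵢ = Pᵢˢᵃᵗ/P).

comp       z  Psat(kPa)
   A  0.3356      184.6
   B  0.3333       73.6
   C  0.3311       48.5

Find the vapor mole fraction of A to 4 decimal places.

y_A = 0.4602

Raoult's law: Kᵢ = Pᵢˢᵃᵗ/P = Pᵢˢᵃᵗ/87.1.
  K_A = 184.6/87.1 = 2.119403, K_B = 73.6/87.1 = 0.845006, K_C = 48.5/87.1 = 0.556831
Material balance + equilibrium reduce to Σ zᵢ(Kᵢ−1)/(1+β(Kᵢ−1)) = 0.
g(0) = ΣzᵢKᵢ − 1 = 0.1773 and g(1) = 1 − Σzᵢ/Kᵢ = -0.1474, so a root lies in (0, 1).
Iterate (Newton) starting at β = 0.52:
  β = 0.5200: g = -0.00941, g' = -0.2873 → β = 0.4872
  β = 0.4872: g = 0.00006, g' = -0.2912 → β = 0.4875
Converged at β = 0.4875.
Compositions from xᵢ = zᵢ/(1+β(Kᵢ−1)), yᵢ = Kᵢxᵢ:
  A: x = 0.2171, y = 0.4602
  B: x = 0.3605, y = 0.3047
  C: x = 0.4223, y = 0.2352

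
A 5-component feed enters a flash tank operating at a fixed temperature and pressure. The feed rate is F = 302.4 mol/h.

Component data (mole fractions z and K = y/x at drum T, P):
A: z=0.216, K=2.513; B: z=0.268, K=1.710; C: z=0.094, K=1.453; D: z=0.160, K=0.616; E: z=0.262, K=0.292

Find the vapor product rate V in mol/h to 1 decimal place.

V = 150.2 mol/h

Material balance + equilibrium reduce to Σ zᵢ(Kᵢ−1)/(1+ψ(Kᵢ−1)) = 0.
Feasibility: ΣzᵢKᵢ = 1.313, Σzᵢ/Kᵢ = 1.464 — both > 1, two phases present.
Newton iteration, ψ⁰ = 0.37:
  ψ = 0.370: g = 0.0737, g' = -0.575 → ψ = 0.498
  ψ = 0.498: g = -0.0009, g' = -0.597 → ψ = 0.497
Converged at ψ = 0.497.
Then V = ψ·F = 0.4967·302.4 = 150.2 mol/h and L = F − V = 152.2 mol/h.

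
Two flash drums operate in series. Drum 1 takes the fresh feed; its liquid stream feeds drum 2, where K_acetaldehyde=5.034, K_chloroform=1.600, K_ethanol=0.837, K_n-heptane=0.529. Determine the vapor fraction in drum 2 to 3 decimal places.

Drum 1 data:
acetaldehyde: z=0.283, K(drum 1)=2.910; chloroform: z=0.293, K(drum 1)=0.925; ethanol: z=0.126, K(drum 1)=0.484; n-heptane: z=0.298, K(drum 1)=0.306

V/F (drum 2) = 0.782

Drum 1:
Let ψ₁ = V/F and solve Σ zᵢ(Kᵢ−1)/(1+ψ₁(Kᵢ−1)) = 0.
Feasibility: ΣzᵢKᵢ = 1.247, Σzᵢ/Kᵢ = 1.648 — both > 1, two phases present.
Newton–Raphson from ψ₁ = 0.5:
  ψ₁ = 0.500: g = -0.1507, g' = -0.669 → ψ₁ = 0.275
  ψ₁ = 0.275: g = 0.0007, g' = -0.710 → ψ₁ = 0.276
Converged at ψ₁ = 0.276.
Drum-1 compositions:
  acetaldehyde: x = 0.185, y = 0.539
  chloroform: x = 0.299, y = 0.277
  ethanol: x = 0.147, y = 0.071
  n-heptane: x = 0.369, y = 0.113
Drum-2 feed = drum-1 liquid: z₂ = (0.1854, 0.2992, 0.1469, 0.3686).
Drum 2:
Newton–Raphson from ψ₂ = 0.56:
  ψ₂ = 0.560: g = 0.1017, g' = -0.500 → ψ₂ = 0.763
  ψ₂ = 0.763: g = 0.0080, g' = -0.436 → ψ₂ = 0.782
Converged at ψ₂ = 0.782.
  acetaldehyde: x = 0.045, y = 0.225
  chloroform: x = 0.204, y = 0.326
  ethanol: x = 0.168, y = 0.141
  n-heptane: x = 0.583, y = 0.309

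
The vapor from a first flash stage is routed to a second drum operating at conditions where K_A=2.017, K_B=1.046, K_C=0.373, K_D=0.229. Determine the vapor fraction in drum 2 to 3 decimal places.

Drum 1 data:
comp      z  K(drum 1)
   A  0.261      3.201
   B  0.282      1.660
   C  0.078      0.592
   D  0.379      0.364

Drum 1:
Material balance + equilibrium reduce to Σ zᵢ(Kᵢ−1)/(1+ψ₁(Kᵢ−1)) = 0.
Feasibility: ΣzᵢKᵢ = 1.488, Σzᵢ/Kᵢ = 1.424 — both > 1, two phases present.
Iterate (Newton) starting at ψ₁ = 0.5:
  ψ₁ = 0.500: g = 0.0200, g' = -0.706 → ψ₁ = 0.528
Converged at ψ₁ = 0.528.
Drum-1 compositions:
  A: x = 0.121, y = 0.386
  B: x = 0.209, y = 0.347
  C: x = 0.099, y = 0.059
  D: x = 0.571, y = 0.208
Drum-2 feed = drum-1 vapor: z₂ = (0.3863, 0.3471, 0.0589, 0.2078).
Drum 2:
Material balance + equilibrium reduce to Σ zᵢ(Kᵢ−1)/(1+ψ₂(Kᵢ−1)) = 0.
Check two-phase: ΣzᵢKᵢ = 1.212 > 1 and Σzᵢ/Kᵢ = 1.588 > 1, so g(0) = 0.212 > 0 and g(1) = -0.588 < 0.
Newton–Raphson from ψ₂ = 0.5:
  ψ₂ = 0.500: g = -0.0384, g' = -0.552 → ψ₂ = 0.430
  ψ₂ = 0.430: g = -0.0014, g' = -0.514 → ψ₂ = 0.428
Converged at ψ₂ = 0.428.
  A: x = 0.269, y = 0.543
  B: x = 0.340, y = 0.356
  C: x = 0.080, y = 0.030
  D: x = 0.310, y = 0.071

V/F (drum 2) = 0.428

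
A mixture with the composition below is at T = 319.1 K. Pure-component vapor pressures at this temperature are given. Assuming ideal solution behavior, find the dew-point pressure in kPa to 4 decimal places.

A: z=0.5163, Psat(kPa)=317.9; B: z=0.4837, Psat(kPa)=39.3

At the dew point ψ → 1, so Σzᵢ/Kᵢ = 1 with Kᵢ = Pᵢˢᵃᵗ/P ⇒ 1/P = Σzᵢ/Pᵢˢᵃᵗ.
1/P = 0.5163/317.9 + 0.4837/39.3 = 0.0139320 ⇒ P = 71.7773 kPa

Pdew = 71.7773 kPa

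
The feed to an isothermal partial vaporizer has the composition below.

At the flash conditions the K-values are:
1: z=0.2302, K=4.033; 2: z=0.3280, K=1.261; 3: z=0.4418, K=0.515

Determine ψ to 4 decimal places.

Rachford–Rice: g(ψ) = Σ zᵢ(Kᵢ−1)/(1+ψ(Kᵢ−1)) = 0.
Feasibility: ΣzᵢKᵢ = 1.5695, Σzᵢ/Kᵢ = 1.1751 — both > 1, two phases present.
Iterate (Newton) starting at ψ = 0.5:
  ψ = 0.5000: g = 0.07030, g' = -0.5330 → ψ = 0.6319
  ψ = 0.6319: g = 0.00391, g' = -0.4815 → ψ = 0.6400
  ψ = 0.6400: g = 0.00001, g' = -0.4797 → ψ = 0.6401
Converged at ψ = 0.6401.

ψ = 0.6401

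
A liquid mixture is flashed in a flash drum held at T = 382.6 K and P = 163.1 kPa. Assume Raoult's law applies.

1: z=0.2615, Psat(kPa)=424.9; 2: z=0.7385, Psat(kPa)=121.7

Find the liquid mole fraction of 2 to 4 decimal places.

Raoult's law: Kᵢ = Pᵢˢᵃᵗ/P = Pᵢˢᵃᵗ/163.1.
  K_1 = 424.9/163.1 = 2.605150, K_2 = 121.7/163.1 = 0.746168
Rachford–Rice: g(β) = Σ zᵢ(Kᵢ−1)/(1+β(Kᵢ−1)) = 0.
Feasibility: ΣzᵢKᵢ = 1.2323, Σzᵢ/Kᵢ = 1.0901 — both > 1, two phases present.
Newton–Raphson from β = 0.5:
  β = 0.5000: g = 0.01816, g' = -0.2698 → β = 0.5673
  β = 0.5673: g = 0.00071, g' = -0.2495 → β = 0.5701
Converged at β = 0.5701.
Compositions from xᵢ = zᵢ/(1+β(Kᵢ−1)), yᵢ = Kᵢxᵢ:
  1: x = 0.1365, y = 0.3557
  2: x = 0.8635, y = 0.6443

x_2 = 0.8635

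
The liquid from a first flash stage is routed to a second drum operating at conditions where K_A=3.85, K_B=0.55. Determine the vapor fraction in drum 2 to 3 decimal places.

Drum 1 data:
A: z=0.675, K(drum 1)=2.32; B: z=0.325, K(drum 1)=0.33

V/F (drum 2) = 0.515

Drum 1:
Rachford–Rice: g(ψ₁) = Σ zᵢ(Kᵢ−1)/(1+ψ₁(Kᵢ−1)) = 0.
g(0) = ΣzᵢKᵢ − 1 = 0.673 and g(1) = 1 − Σzᵢ/Kᵢ = -0.276, so a root lies in (0, 1).
Newton iteration, ψ₁⁰ = 0.5:
  ψ₁ = 0.500: g = 0.2093, g' = -0.757 → ψ₁ = 0.777
  ψ₁ = 0.777: g = -0.0140, g' = -0.921 → ψ₁ = 0.761
Converged at ψ₁ = 0.761.
Drum-1 compositions:
  A: x = 0.337, y = 0.781
  B: x = 0.663, y = 0.219
Drum-2 feed = drum-1 liquid: z₂ = (0.3367, 0.6633).
Drum 2:
Rachford–Rice: g(ψ₂) = Σ zᵢ(Kᵢ−1)/(1+ψ₂(Kᵢ−1)) = 0.
g(0) = ΣzᵢKᵢ − 1 = 0.661 and g(1) = 1 − Σzᵢ/Kᵢ = -0.293, so a root lies in (0, 1).
Newton–Raphson from ψ₂ = 0.5:
  ψ₂ = 0.500: g = 0.0105, g' = -0.689 → ψ₂ = 0.515
Converged at ψ₂ = 0.515.
  A: x = 0.136, y = 0.525
  B: x = 0.864, y = 0.475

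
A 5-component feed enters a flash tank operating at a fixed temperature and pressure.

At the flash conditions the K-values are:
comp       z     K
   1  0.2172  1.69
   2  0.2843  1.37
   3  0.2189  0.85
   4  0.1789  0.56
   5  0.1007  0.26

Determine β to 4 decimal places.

Newton–Raphson from β = 0.5:
  β = 0.5000: g = -0.05450, g' = -0.2865 → β = 0.3098
  β = 0.3098: g = -0.00440, g' = -0.2462 → β = 0.2919
  β = 0.2919: g = -0.00002, g' = -0.2440 → β = 0.2918
Converged at β = 0.2918.

β = 0.2918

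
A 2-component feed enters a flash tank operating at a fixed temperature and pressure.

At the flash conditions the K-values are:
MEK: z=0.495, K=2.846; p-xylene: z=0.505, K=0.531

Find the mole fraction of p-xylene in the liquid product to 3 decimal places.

x_p-xylene = 0.797

Newton iteration, β⁰ = 0.33:
  β = 0.330: g = 0.2876, g' = -0.807 → β = 0.686
  β = 0.686: g = 0.0537, g' = -0.570 → β = 0.781
  β = 0.781: g = 0.0006, g' = -0.560 → β = 0.782
Converged at β = 0.782.
Compositions from xᵢ = zᵢ/(1+β(Kᵢ−1)), yᵢ = Kᵢxᵢ:
  MEK: x = 0.203, y = 0.577
  p-xylene: x = 0.797, y = 0.423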